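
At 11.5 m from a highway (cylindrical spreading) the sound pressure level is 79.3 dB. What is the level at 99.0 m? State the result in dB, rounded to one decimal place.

Cylindrical spreading from a line source gives a 10·log₁₀(r₂/r₁) drop.
L₂ = 79.3 − 10·log₁₀(99.0/11.5) = 79.3 − 9.349 = 69.95 dB.

70.0 dB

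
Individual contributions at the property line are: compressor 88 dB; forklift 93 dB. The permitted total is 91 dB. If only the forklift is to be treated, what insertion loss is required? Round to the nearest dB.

5 dB

Fixed contribution from the other source: Σ 10^(L/10) = 10^(88/10) = 6.310e+08 (88.00 dB).
To meet 91 dB overall, the treated forklift may contribute at most 10^(91/10) − 6.310e+08 = 6.280e+08, i.e. 87.98 dB.
Required insertion loss = 93 − 87.98 = 5.02 dB.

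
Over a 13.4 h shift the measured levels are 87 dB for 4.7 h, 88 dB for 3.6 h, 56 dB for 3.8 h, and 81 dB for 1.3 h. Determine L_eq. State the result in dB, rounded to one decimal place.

85.5 dB

The energy average is taken in the linear domain: L_eq = 10·log₁₀[(Σ tᵢ·10^(Lᵢ/10))/T], T = 13.4 h.
Σ tᵢ·10^(Lᵢ/10) = 4.7·10^(87/10) + 3.6·10^(88/10) + 3.8·10^(56/10) + 1.3·10^(81/10) = 4.792e+09.
L_eq = 10·log₁₀(4.792e+09/13.4) = 85.53 dB.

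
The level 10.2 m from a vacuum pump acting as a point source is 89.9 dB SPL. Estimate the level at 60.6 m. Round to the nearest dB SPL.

74 dB SPL

Spherical spreading from a point source gives a 20·log₁₀(r₂/r₁) drop.
L₂ = 89.9 − 20·log₁₀(60.6/10.2) = 89.9 − 15.477 = 74.42 dB SPL.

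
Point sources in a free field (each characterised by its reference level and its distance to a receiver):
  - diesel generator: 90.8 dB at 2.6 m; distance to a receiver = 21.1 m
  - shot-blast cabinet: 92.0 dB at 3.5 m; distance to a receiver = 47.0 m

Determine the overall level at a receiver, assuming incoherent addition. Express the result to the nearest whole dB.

74 dB

Propagate each source to the receiver with L = L_ref − 20·log₁₀(r/r_ref), then add intensities.
diesel generator: 90.8 − 20·log₁₀(21.1/2.6) = 90.8 − 18.19 = 72.61 dB.
shot-blast cabinet: 92.0 − 20·log₁₀(47.0/3.5) = 92.0 − 22.56 = 69.44 dB.
Σ 10^(L/10) = 2.704e+07 → L_total = 10·log₁₀(2.704e+07) = 74.32 dB.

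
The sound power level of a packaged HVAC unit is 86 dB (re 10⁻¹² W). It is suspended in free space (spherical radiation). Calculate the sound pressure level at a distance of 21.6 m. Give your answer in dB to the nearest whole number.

48 dB

Free-field spherical radiation: L_p = L_w − 10·log₁₀(4π·r²), r = 21.6 m.
4π·r² = 5863 m², 10·log₁₀ of that is 37.681 dB.
L_p = 86 − 37.681 = 48.32 dB.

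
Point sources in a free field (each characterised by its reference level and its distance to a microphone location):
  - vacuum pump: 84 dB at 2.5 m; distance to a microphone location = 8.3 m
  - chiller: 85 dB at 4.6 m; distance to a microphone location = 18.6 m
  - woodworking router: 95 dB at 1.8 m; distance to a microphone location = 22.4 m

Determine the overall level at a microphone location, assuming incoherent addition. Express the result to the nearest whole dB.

Apply inverse-square spreading to bring every level to the receiver, then sum 10^(L/10).
vacuum pump: 84 − 20·log₁₀(8.3/2.5) = 84 − 10.42 = 73.58 dB.
chiller: 85 − 20·log₁₀(18.6/4.6) = 85 − 12.14 = 72.86 dB.
woodworking router: 95 − 20·log₁₀(22.4/1.8) = 95 − 21.90 = 73.10 dB.
Σ 10^(L/10) = 6.255e+07 → L_total = 10·log₁₀(6.255e+07) = 77.96 dB.

78 dB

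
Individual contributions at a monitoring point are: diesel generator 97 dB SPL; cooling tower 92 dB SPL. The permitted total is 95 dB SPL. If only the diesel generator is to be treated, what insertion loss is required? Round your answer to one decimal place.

Fixed contribution from the other source: Σ 10^(L/10) = 10^(92/10) = 1.585e+09 (92.00 dB SPL).
The limit corresponds to 10^(95/10) = 3.162e+09; subtracting the fixed part leaves 1.577e+09 for the diesel generator, i.e. 91.98 dB SPL.
So the diesel generator must be reduced from 97 to 91.98 dB SPL: IL = 5.02 dB.

5.0 dB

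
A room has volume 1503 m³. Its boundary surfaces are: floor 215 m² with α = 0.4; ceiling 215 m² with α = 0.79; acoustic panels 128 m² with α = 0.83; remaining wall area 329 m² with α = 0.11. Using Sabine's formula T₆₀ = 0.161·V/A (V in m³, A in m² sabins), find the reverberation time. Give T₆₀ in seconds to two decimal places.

A = Σ Sᵢαᵢ = 215·0.4 + 215·0.79 + 128·0.83 + 329·0.11 = 398.28 m².
T₆₀ = 0.161 × 1503 / 398.28 = 0.608 s.

0.61 s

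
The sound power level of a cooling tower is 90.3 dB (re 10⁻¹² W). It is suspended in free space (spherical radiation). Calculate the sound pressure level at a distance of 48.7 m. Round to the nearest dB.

46 dB

The power spreads over a sphere of area 4π·r², so L_p = L_w − 10·log₁₀(4π·r²).
4π·r² = 2.98e+04 m², 10·log₁₀ of that is 44.743 dB.
L_p = 90.3 − 44.743 = 45.56 dB.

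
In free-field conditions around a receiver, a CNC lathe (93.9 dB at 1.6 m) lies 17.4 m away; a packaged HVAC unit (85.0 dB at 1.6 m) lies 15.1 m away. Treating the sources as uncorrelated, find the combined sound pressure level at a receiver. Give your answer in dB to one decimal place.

73.9 dB

Propagate each source to the receiver with L = L_ref − 20·log₁₀(r/r_ref), then add intensities.
CNC lathe: 93.9 − 20·log₁₀(17.4/1.6) = 93.9 − 20.73 = 73.17 dB.
packaged HVAC unit: 85.0 − 20·log₁₀(15.1/1.6) = 85.0 − 19.50 = 65.50 dB.
Σ 10^(L/10) = 2.431e+07 → L_total = 10·log₁₀(2.431e+07) = 73.86 dB.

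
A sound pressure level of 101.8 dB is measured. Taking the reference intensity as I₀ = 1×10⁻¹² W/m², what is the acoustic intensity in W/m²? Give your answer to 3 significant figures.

I/I₀ = 10^(101.8/10) = 1.514e+10, so I = 1.514e+10 × 10⁻¹² W/m².

0.0151 W/m²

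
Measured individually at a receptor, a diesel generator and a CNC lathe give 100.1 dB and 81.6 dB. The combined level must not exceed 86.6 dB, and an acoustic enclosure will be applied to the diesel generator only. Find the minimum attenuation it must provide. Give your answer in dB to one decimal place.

Everything except the diesel generator sums to 10^(81.6/10) = 1.445e+08 in linear terms, 81.60 dB.
To meet 86.6 dB overall, the treated diesel generator may contribute at most 10^(86.6/10) − 1.445e+08 = 3.125e+08, i.e. 84.95 dB.
So the diesel generator must be reduced from 100.1 to 84.95 dB: IL = 15.15 dB.

15.2 dB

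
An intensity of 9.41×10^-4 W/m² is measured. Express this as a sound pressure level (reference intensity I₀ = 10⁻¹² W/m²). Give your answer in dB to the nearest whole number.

Dividing by I₀ shifts the exponent by 12: I/I₀ = 9.41×10^8.
L = 10·(0.9736 + 8) = 89.74 dB.

90 dB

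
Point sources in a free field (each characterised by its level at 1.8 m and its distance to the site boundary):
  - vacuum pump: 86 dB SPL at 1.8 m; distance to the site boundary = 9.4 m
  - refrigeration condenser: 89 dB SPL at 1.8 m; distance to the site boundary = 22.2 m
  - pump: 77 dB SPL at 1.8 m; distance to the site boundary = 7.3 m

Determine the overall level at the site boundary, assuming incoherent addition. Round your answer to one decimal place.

First find each source's level at the receiver (point-source: −20·log₁₀(r/r_ref)), then combine on an intensity basis.
vacuum pump: 86 − 20·log₁₀(9.4/1.8) = 86 − 14.36 = 71.64 dB SPL.
refrigeration condenser: 89 − 20·log₁₀(22.2/1.8) = 89 − 21.82 = 67.18 dB SPL.
pump: 77 − 20·log₁₀(7.3/1.8) = 77 − 12.16 = 64.84 dB SPL.
Σ 10^(L/10) = 2.287e+07 → L_total = 10·log₁₀(2.287e+07) = 73.59 dB SPL.

73.6 dB SPL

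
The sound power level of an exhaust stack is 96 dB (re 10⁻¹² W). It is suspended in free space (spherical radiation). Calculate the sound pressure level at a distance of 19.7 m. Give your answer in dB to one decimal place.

59.1 dB

Free-field spherical radiation: L_p = L_w − 10·log₁₀(4π·r²), r = 19.7 m.
4π·r² = 4877 m², 10·log₁₀ of that is 36.881 dB.
L_p = 96 − 36.881 = 59.12 dB.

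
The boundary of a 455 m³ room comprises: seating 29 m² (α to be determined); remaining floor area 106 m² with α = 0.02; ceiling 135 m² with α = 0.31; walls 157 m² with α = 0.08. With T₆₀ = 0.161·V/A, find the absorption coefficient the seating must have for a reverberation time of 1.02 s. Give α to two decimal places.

Required total absorption A = 0.161·455/1.02 = 71.82 m².
Absorption from the other surfaces = 106·0.02 + 135·0.31 + 157·0.08 = 56.53 m², so the seating must supply 15.29 m² over 29 m².
α = 15.29/29 = 0.527.

0.53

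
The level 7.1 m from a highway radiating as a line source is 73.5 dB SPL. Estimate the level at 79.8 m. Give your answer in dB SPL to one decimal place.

Line-source attenuation: ΔL = 10·log₁₀(r₂/r₁) = 10·log₁₀(79.8/7.1) = 10.507 dB.
L₂ = 73.5 − 10·log₁₀(79.8/7.1) = 73.5 − 10.507 = 62.99 dB SPL.

63.0 dB SPL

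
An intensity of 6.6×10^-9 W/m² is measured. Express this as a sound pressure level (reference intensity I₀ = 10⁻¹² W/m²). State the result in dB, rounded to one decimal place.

38.2 dB

L = 10·log₁₀(I/I₀) = 10·log₁₀(6.6×10^-9/10⁻¹²) = 10·log₁₀(6.6×10^3).
L = 10·(0.8195 + 3) = 38.20 dB.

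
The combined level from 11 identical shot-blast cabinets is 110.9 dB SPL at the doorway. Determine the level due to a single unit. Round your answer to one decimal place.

11 equal contributions raise the level by 10·log₁₀ 11 = 10.414 dB, so each unit alone gives 110.9 − 10.414.

100.5 dB SPL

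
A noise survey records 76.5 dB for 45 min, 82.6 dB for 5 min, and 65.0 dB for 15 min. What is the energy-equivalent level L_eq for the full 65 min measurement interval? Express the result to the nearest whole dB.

77 dB

L_eq = 10·log₁₀[(1/T)·Σ tᵢ·10^(Lᵢ/10)] with T = 65 min.
Σ tᵢ·10^(Lᵢ/10) = 45·10^(76.5/10) + 5·10^(82.6/10) + 15·10^(65.0/10) = 2.967e+09.
L_eq = 10·log₁₀(2.967e+09/65) = 76.59 dB.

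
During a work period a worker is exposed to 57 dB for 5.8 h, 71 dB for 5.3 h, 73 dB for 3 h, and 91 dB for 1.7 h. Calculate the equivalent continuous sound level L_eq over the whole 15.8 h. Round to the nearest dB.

L_eq = 10·log₁₀[(1/T)·Σ tᵢ·10^(Lᵢ/10)] with T = 15.8 h.
Σ tᵢ·10^(Lᵢ/10) = 5.8·10^(57/10) + 5.3·10^(71/10) + 3·10^(73/10) + 1.7·10^(91/10) = 2.270e+09.
L_eq = 10·log₁₀(2.270e+09/15.8) = 81.57 dB.

82 dB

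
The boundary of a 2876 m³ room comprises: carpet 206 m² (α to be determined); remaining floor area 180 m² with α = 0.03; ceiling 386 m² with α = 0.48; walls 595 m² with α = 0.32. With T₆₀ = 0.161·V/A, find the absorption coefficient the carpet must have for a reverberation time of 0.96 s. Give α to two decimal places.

Required total absorption A = 0.161·2876/0.96 = 482.33 m².
Absorption from the other surfaces = 180·0.03 + 386·0.48 + 595·0.32 = 381.08 m², so the carpet must supply 101.25 m² over 206 m².
α = 101.25/206 = 0.492.

0.49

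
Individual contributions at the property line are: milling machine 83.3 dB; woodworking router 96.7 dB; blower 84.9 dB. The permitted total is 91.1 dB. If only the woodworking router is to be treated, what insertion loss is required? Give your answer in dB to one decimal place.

7.9 dB

Fixed contribution from the other sources: Σ 10^(L/10) = 10^(83.3/10) + 10^(84.9/10) = 5.228e+08 (87.18 dB).
The limit corresponds to 10^(91.1/10) = 1.288e+09; subtracting the fixed part leaves 7.654e+08 for the woodworking router, i.e. 88.84 dB.
So the woodworking router must be reduced from 96.7 to 88.84 dB: IL = 7.86 dB.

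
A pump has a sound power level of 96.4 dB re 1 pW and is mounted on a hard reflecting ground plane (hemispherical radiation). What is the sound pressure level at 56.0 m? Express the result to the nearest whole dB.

53 dB

Free-field hemispherical radiation: L_p = L_w − 10·log₁₀(2π·r²), r = 56.0 m.
2π·r² = 1.97e+04 m², 10·log₁₀ of that is 42.946 dB.
L_p = 96.4 − 42.946 = 53.45 dB.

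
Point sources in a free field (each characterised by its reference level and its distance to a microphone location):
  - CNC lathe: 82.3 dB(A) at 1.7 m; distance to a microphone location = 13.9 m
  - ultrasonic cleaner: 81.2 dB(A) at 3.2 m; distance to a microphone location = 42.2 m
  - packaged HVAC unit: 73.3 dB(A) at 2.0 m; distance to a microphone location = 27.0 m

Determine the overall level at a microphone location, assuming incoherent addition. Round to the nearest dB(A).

65 dB(A)

Propagate each source to the receiver with L = L_ref − 20·log₁₀(r/r_ref), then add intensities.
CNC lathe: 82.3 − 20·log₁₀(13.9/1.7) = 82.3 − 18.25 = 64.05 dB(A).
ultrasonic cleaner: 81.2 − 20·log₁₀(42.2/3.2) = 81.2 − 22.40 = 58.80 dB(A).
packaged HVAC unit: 73.3 − 20·log₁₀(27.0/2.0) = 73.3 − 22.61 = 50.69 dB(A).
Σ 10^(L/10) = 3.416e+06 → L_total = 10·log₁₀(3.416e+06) = 65.33 dB(A).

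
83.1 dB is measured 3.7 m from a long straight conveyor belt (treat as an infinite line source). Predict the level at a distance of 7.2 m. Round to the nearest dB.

80 dB

Cylindrical spreading from a line source gives a 10·log₁₀(r₂/r₁) drop.
L₂ = 83.1 − 10·log₁₀(7.2/3.7) = 83.1 − 2.891 = 80.21 dB.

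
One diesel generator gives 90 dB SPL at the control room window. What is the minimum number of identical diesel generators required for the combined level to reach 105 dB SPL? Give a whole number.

32

The shortfall is 105 − 90 = 15.0 dB, and N units add 10·log₁₀ N, so need 10·log₁₀ N ≥ 15.0.
N ≥ 10^(15.0/10) = 31.623, so N = 32.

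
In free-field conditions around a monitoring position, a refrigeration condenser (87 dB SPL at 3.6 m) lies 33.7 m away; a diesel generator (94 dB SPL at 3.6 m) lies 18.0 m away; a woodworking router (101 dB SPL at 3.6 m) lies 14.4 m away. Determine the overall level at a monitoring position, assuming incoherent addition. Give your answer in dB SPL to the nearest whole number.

Propagate each source to the receiver with L = L_ref − 20·log₁₀(r/r_ref), then add intensities.
refrigeration condenser: 87 − 20·log₁₀(33.7/3.6) = 87 − 19.43 = 67.57 dB SPL.
diesel generator: 94 − 20·log₁₀(18.0/3.6) = 94 − 13.98 = 80.02 dB SPL.
woodworking router: 101 − 20·log₁₀(14.4/3.6) = 101 − 12.04 = 88.96 dB SPL.
Σ 10^(L/10) = 8.930e+08 → L_total = 10·log₁₀(8.930e+08) = 89.51 dB SPL.

90 dB SPL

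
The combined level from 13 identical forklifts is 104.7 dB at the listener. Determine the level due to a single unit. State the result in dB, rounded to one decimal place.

93.6 dB

Dividing the total intensity by 13 lowers the level by 10·log₁₀ 13 = 11.139 dB: L₁ = 104.7 − 11.139.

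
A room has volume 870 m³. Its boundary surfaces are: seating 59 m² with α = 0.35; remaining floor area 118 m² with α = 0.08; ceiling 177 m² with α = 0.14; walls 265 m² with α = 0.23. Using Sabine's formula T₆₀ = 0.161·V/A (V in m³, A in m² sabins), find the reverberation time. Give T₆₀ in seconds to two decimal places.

1.21 s

A = Σ Sᵢαᵢ = 59·0.35 + 118·0.08 + 177·0.14 + 265·0.23 = 115.82 m².
T₆₀ = 0.161 × 870 / 115.82 = 1.209 s.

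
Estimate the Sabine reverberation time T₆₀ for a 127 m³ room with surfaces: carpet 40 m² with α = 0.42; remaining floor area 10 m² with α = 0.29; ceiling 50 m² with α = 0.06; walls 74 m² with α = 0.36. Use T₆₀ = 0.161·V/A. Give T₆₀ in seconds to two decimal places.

0.41 s

Total absorption A = 40·0.42 + 10·0.29 + 50·0.06 + 74·0.36 = 49.34 m² sabins.
T₆₀ = 0.161·V/A = 0.161·127/49.34 = 0.414 s.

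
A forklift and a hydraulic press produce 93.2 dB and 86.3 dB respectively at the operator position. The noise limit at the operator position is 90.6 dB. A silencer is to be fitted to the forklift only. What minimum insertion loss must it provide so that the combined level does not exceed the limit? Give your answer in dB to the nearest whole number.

5 dB

The untreated sources together contribute 10^(86.3/10) = 4.266e+08, i.e. 86.30 dB.
The limit corresponds to 10^(90.6/10) = 1.148e+09; subtracting the fixed part leaves 7.216e+08 for the forklift, i.e. 88.58 dB.
Required insertion loss = 93.2 − 88.58 = 4.62 dB.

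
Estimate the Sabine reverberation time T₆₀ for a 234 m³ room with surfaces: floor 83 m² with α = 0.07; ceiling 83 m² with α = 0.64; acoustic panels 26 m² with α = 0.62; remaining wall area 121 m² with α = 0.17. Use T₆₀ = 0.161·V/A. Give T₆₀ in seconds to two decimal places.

Total absorption A = 83·0.07 + 83·0.64 + 26·0.62 + 121·0.17 = 95.62 m² sabins.
T₆₀ = 0.161·V/A = 0.161·234/95.62 = 0.394 s.

0.39 s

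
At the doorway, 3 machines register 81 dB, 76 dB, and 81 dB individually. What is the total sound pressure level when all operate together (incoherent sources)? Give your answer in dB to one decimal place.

For uncorrelated sources the intensities add, so convert each level to linear form, sum, and take 10·log₁₀ of the total.
Σ 10^(L/10) = 10^(81/10) + 10^(76/10) + 10^(81/10) = 2.916e+08.
L_total = 10·log₁₀(2.916e+08) = 84.65 dB.

84.6 dB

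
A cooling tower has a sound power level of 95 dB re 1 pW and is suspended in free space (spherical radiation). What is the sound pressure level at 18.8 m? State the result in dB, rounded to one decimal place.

58.5 dB

L_p = L_w − 10·log₁₀(4π·r²) with r = 18.8 m.
4π·r² = 4441 m², 10·log₁₀ of that is 36.475 dB.
L_p = 95 − 36.475 = 58.52 dB.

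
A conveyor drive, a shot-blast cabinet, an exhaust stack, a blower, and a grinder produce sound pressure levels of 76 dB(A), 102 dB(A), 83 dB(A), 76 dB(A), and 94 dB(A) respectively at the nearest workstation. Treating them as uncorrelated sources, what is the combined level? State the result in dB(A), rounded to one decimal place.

102.7 dB(A)

For uncorrelated sources the intensities add, so convert each level to linear form, sum, and take 10·log₁₀ of the total.
Σ 10^(L/10) = 10^(76/10) + 10^(102/10) + 10^(83/10) + 10^(76/10) + 10^(94/10) = 1.864e+10.
L_total = 10·log₁₀(1.864e+10) = 102.70 dB(A).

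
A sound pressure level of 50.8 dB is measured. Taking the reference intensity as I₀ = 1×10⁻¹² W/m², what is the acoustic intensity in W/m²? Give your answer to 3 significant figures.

I = I₀·10^(L/10) = 10⁻¹² × 10^(50.8/10) = 10^(-6.920).

1.20e-07 W/m²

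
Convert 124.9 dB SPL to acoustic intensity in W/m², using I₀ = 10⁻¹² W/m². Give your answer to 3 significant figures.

I/I₀ = 10^(124.9/10) = 3.09e+12, so I = 3.09e+12 × 10⁻¹² W/m².

3.09 W/m²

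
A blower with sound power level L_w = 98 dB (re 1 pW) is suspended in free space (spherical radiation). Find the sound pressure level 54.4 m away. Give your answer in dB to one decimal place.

Free-field spherical radiation: L_p = L_w − 10·log₁₀(4π·r²), r = 54.4 m.
4π·r² = 3.719e+04 m², 10·log₁₀ of that is 45.704 dB.
L_p = 98 − 45.704 = 52.30 dB.

52.3 dB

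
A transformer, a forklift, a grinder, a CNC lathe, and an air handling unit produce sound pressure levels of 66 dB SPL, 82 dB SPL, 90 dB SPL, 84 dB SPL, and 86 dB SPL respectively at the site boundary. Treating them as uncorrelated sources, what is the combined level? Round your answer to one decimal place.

Incoherent sources combine by intensity addition: L_total = 10·log₁₀(Σ 10^(L_i/10)).
Σ 10^(L/10) = 10^(66/10) + 10^(82/10) + 10^(90/10) + 10^(84/10) + 10^(86/10) = 1.812e+09.
L_total = 10·log₁₀(1.812e+09) = 92.58 dB SPL.

92.6 dB SPL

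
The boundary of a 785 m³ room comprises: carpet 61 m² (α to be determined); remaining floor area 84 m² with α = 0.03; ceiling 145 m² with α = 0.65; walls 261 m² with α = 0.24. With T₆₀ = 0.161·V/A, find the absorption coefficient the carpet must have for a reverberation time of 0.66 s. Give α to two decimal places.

Required total absorption A = 0.161·785/0.66 = 191.49 m².
Absorption from the other surfaces = 84·0.03 + 145·0.65 + 261·0.24 = 159.41 m², so the carpet must supply 32.08 m² over 61 m².
α = 32.08/61 = 0.526.

0.53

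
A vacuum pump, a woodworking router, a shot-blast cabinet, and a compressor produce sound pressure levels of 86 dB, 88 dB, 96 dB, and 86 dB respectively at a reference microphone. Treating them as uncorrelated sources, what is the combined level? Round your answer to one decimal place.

97.3 dB

Incoherent sources combine by intensity addition: L_total = 10·log₁₀(Σ 10^(L_i/10)).
Σ 10^(L/10) = 10^(86/10) + 10^(88/10) + 10^(96/10) + 10^(86/10) = 5.408e+09.
L_total = 10·log₁₀(5.408e+09) = 97.33 dB.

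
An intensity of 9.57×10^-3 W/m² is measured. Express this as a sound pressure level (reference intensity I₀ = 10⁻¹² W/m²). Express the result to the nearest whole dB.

L = 10·log₁₀(I/I₀) = 10·log₁₀(9.57×10^-3/10⁻¹²) = 10·log₁₀(9.57×10^9).
L = 10·(0.9809 + 9) = 99.81 dB.

100 dB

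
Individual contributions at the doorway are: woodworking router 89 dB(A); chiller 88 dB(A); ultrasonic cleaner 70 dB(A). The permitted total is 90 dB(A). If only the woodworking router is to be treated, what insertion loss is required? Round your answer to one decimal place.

3.4 dB

The untreated sources together contribute 10^(88/10) + 10^(70/10) = 6.410e+08, i.e. 88.07 dB(A).
To meet 90 dB(A) overall, the treated woodworking router may contribute at most 10^(90/10) − 6.410e+08 = 3.590e+08, i.e. 85.55 dB(A).
So the woodworking router must be reduced from 89 to 85.55 dB(A): IL = 3.45 dB.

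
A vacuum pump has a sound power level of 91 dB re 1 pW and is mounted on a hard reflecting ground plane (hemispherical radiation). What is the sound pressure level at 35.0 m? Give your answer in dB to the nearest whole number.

52 dB

Free-field hemispherical radiation: L_p = L_w − 10·log₁₀(2π·r²), r = 35.0 m.
2π·r² = 7697 m², 10·log₁₀ of that is 38.863 dB.
L_p = 91 − 38.863 = 52.14 dB.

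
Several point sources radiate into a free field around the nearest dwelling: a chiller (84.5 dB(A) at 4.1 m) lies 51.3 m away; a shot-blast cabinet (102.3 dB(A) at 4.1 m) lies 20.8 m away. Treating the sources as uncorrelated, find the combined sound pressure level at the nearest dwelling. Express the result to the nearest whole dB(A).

88 dB(A)

Apply inverse-square spreading to bring every level to the receiver, then sum 10^(L/10).
chiller: 84.5 − 20·log₁₀(51.3/4.1) = 84.5 − 21.95 = 62.55 dB(A).
shot-blast cabinet: 102.3 − 20·log₁₀(20.8/4.1) = 102.3 − 14.11 = 88.19 dB(A).
Σ 10^(L/10) = 6.616e+08 → L_total = 10·log₁₀(6.616e+08) = 88.21 dB(A).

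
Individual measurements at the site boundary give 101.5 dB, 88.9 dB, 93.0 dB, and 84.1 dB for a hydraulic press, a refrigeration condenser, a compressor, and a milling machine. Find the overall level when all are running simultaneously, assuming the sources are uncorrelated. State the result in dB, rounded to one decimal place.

For uncorrelated sources the intensities add, so convert each level to linear form, sum, and take 10·log₁₀ of the total.
Σ 10^(L/10) = 10^(101.5/10) + 10^(88.9/10) + 10^(93.0/10) + 10^(84.1/10) = 1.715e+10.
L_total = 10·log₁₀(1.715e+10) = 102.34 dB.

102.3 dB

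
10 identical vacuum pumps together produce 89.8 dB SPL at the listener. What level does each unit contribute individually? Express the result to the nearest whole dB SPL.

80 dB SPL

Dividing the total intensity by 10 lowers the level by 10·log₁₀ 10 = 10.000 dB: L₁ = 89.8 − 10.000.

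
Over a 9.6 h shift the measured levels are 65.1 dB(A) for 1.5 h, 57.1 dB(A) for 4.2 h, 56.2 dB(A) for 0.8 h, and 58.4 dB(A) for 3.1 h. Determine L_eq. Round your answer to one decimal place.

59.9 dB(A)

The energy average is taken in the linear domain: L_eq = 10·log₁₀[(Σ tᵢ·10^(Lᵢ/10))/T], T = 9.6 h.
Σ tᵢ·10^(Lᵢ/10) = 1.5·10^(65.1/10) + 4.2·10^(57.1/10) + 0.8·10^(56.2/10) + 3.1·10^(58.4/10) = 9.486e+06.
L_eq = 10·log₁₀(9.486e+06/9.6) = 59.95 dB(A).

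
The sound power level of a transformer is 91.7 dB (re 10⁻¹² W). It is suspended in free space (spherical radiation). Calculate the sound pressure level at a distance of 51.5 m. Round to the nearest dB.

L_p = L_w − 10·log₁₀(4π·r²) with r = 51.5 m.
4π·r² = 3.333e+04 m², 10·log₁₀ of that is 45.228 dB.
L_p = 91.7 − 45.228 = 46.47 dB.

46 dB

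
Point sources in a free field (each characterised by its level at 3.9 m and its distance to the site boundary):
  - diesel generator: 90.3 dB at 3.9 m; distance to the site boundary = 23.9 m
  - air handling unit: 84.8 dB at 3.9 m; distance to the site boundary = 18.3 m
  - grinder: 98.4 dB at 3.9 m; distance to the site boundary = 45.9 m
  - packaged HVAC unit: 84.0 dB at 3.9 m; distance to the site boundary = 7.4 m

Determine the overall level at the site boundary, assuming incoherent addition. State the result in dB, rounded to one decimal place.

82.1 dB

First find each source's level at the receiver (point-source: −20·log₁₀(r/r_ref)), then combine on an intensity basis.
diesel generator: 90.3 − 20·log₁₀(23.9/3.9) = 90.3 − 15.75 = 74.55 dB.
air handling unit: 84.8 − 20·log₁₀(18.3/3.9) = 84.8 − 13.43 = 71.37 dB.
grinder: 98.4 − 20·log₁₀(45.9/3.9) = 98.4 − 21.41 = 76.99 dB.
packaged HVAC unit: 84.0 − 20·log₁₀(7.4/3.9) = 84.0 − 5.56 = 78.44 dB.
Σ 10^(L/10) = 1.620e+08 → L_total = 10·log₁₀(1.620e+08) = 82.09 dB.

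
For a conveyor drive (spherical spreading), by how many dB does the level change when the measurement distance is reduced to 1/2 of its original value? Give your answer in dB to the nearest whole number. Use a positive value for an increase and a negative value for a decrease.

With spherical spreading the level changes by −20·log₁₀(r₂/r₁).
ΔL = −20·log₁₀(0.5) = +6.02 dB.

+6 dB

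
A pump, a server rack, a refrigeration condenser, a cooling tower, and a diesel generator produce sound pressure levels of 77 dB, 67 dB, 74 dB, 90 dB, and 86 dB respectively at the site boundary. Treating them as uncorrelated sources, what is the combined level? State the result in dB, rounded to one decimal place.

Incoherent sources combine by intensity addition: L_total = 10·log₁₀(Σ 10^(L_i/10)).
Σ 10^(L/10) = 10^(77/10) + 10^(67/10) + 10^(74/10) + 10^(90/10) + 10^(86/10) = 1.478e+09.
L_total = 10·log₁₀(1.478e+09) = 91.70 dB.

91.7 dB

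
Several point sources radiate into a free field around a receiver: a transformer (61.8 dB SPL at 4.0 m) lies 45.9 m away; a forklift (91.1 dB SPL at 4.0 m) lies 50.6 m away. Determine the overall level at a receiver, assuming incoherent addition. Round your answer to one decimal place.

Apply inverse-square spreading to bring every level to the receiver, then sum 10^(L/10).
transformer: 61.8 − 20·log₁₀(45.9/4.0) = 61.8 − 21.20 = 40.60 dB SPL.
forklift: 91.1 − 20·log₁₀(50.6/4.0) = 91.1 − 22.04 = 69.06 dB SPL.
Σ 10^(L/10) = 8.062e+06 → L_total = 10·log₁₀(8.062e+06) = 69.06 dB SPL.

69.1 dB SPL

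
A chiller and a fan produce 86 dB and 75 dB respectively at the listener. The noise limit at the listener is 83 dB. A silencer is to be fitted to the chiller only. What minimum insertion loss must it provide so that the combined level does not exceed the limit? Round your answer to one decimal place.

Fixed contribution from the other source: Σ 10^(L/10) = 10^(75/10) = 3.162e+07 (75.00 dB).
The limit corresponds to 10^(83/10) = 1.995e+08; subtracting the fixed part leaves 1.679e+08 for the chiller, i.e. 82.25 dB.
Required insertion loss = 86 − 82.25 = 3.75 dB.

3.7 dB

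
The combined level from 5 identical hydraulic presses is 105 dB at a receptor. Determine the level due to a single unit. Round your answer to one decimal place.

98.0 dB

5 equal contributions raise the level by 10·log₁₀ 5 = 6.990 dB, so each unit alone gives 105 − 6.990.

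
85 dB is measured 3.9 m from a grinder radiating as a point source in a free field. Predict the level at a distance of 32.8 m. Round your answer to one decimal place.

66.5 dB

Spherical spreading from a point source gives a 20·log₁₀(r₂/r₁) drop.
L₂ = 85 − 20·log₁₀(32.8/3.9) = 85 − 18.496 = 66.50 dB.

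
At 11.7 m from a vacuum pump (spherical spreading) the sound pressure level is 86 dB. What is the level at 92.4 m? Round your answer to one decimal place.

For a point source, L₂ = L₁ − 20·log₁₀(r₂/r₁).
L₂ = 86 − 20·log₁₀(92.4/11.7) = 86 − 17.950 = 68.05 dB.

68.1 dB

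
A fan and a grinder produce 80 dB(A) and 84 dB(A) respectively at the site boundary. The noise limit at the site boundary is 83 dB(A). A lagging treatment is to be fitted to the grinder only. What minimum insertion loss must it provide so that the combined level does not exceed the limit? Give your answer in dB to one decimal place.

4.0 dB

Fixed contribution from the other source: Σ 10^(L/10) = 10^(80/10) = 1.000e+08 (80.00 dB(A)).
The limit corresponds to 10^(83/10) = 1.995e+08; subtracting the fixed part leaves 9.953e+07 for the grinder, i.e. 79.98 dB(A).
So the grinder must be reduced from 84 to 79.98 dB(A): IL = 4.02 dB.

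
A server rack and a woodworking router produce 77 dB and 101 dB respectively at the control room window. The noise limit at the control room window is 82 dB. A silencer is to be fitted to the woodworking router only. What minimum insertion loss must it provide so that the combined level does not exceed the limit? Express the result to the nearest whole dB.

Fixed contribution from the other source: Σ 10^(L/10) = 10^(77/10) = 5.012e+07 (77.00 dB).
To meet 82 dB overall, the treated woodworking router may contribute at most 10^(82/10) − 5.012e+07 = 1.084e+08, i.e. 80.35 dB.
Required insertion loss = 101 − 80.35 = 20.65 dB.

21 dB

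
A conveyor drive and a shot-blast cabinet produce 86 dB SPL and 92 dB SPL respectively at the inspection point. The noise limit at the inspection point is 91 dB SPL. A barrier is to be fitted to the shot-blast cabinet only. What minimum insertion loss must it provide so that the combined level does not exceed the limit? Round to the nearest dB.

3 dB

The untreated sources together contribute 10^(86/10) = 3.981e+08, i.e. 86.00 dB SPL.
The limit corresponds to 10^(91/10) = 1.259e+09; subtracting the fixed part leaves 8.608e+08 for the shot-blast cabinet, i.e. 89.35 dB SPL.
Required insertion loss = 92 − 89.35 = 2.65 dB.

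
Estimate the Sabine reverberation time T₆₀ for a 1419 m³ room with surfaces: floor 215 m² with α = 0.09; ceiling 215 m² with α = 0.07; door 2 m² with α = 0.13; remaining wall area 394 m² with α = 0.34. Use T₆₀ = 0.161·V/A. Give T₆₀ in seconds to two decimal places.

1.35 s

Summing Sᵢαᵢ: 215·0.09 + 215·0.07 + 2·0.13 + 394·0.34 = 168.62 m².
T₆₀ = 0.161 × 1419 / 168.62 = 1.355 s.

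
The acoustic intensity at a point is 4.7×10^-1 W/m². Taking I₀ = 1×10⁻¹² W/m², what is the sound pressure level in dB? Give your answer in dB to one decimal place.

Dividing by I₀ shifts the exponent by 12: I/I₀ = 4.7×10^11.
L = 10·(0.6721 + 11) = 116.72 dB.

116.7 dB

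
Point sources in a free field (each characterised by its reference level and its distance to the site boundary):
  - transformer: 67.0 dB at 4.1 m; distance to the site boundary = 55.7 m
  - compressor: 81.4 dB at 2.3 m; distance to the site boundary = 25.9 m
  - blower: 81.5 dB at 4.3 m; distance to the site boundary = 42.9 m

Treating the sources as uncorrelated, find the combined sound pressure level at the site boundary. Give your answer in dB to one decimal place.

64.0 dB

Propagate each source to the receiver with L = L_ref − 20·log₁₀(r/r_ref), then add intensities.
transformer: 67.0 − 20·log₁₀(55.7/4.1) = 67.0 − 22.66 = 44.34 dB.
compressor: 81.4 − 20·log₁₀(25.9/2.3) = 81.4 − 21.03 = 60.37 dB.
blower: 81.5 − 20·log₁₀(42.9/4.3) = 81.5 − 19.98 = 61.52 dB.
Σ 10^(L/10) = 2.535e+06 → L_total = 10·log₁₀(2.535e+06) = 64.04 dB.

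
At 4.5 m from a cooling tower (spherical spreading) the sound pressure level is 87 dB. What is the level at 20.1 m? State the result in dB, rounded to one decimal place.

Point-source attenuation: ΔL = 20·log₁₀(r₂/r₁) = 20·log₁₀(20.1/4.5) = 13.000 dB.
L₂ = 87 − 20·log₁₀(20.1/4.5) = 87 − 13.000 = 74.00 dB.

74.0 dB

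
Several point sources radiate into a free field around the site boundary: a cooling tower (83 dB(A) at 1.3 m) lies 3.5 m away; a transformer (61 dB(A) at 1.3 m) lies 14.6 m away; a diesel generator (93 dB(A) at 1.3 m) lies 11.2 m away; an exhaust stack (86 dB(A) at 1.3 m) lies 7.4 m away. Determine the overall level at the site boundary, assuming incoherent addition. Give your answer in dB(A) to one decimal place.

Apply inverse-square spreading to bring every level to the receiver, then sum 10^(L/10).
cooling tower: 83 − 20·log₁₀(3.5/1.3) = 83 − 8.60 = 74.40 dB(A).
transformer: 61 − 20·log₁₀(14.6/1.3) = 61 − 21.01 = 39.99 dB(A).
diesel generator: 93 − 20·log₁₀(11.2/1.3) = 93 − 18.71 = 74.29 dB(A).
exhaust stack: 86 − 20·log₁₀(7.4/1.3) = 86 − 15.11 = 70.89 dB(A).
Σ 10^(L/10) = 6.670e+07 → L_total = 10·log₁₀(6.670e+07) = 78.24 dB(A).

78.2 dB(A)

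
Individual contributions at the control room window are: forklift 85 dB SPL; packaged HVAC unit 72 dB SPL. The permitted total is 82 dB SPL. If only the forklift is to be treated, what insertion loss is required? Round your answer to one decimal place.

3.5 dB

Fixed contribution from the other source: Σ 10^(L/10) = 10^(72/10) = 1.585e+07 (72.00 dB SPL).
The limit corresponds to 10^(82/10) = 1.585e+08; subtracting the fixed part leaves 1.426e+08 for the forklift, i.e. 81.54 dB SPL.
Required insertion loss = 85 − 81.54 = 3.46 dB.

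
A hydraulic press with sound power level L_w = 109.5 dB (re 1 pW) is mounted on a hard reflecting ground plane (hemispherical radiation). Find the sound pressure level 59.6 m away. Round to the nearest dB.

L_p = L_w − 10·log₁₀(2π·r²) with r = 59.6 m.
2π·r² = 2.232e+04 m², 10·log₁₀ of that is 43.487 dB.
L_p = 109.5 − 43.487 = 66.01 dB.

66 dB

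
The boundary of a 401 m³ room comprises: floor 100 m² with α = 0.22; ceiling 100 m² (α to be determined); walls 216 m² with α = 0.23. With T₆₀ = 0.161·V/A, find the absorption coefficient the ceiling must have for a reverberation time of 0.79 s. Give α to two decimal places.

From T₆₀ = 0.161·V/A, the target T₆₀ = 0.79 s needs A = 0.161·401/0.79 = 81.72 m².
Absorption from the other surfaces = 100·0.22 + 216·0.23 = 71.68 m², so the ceiling must supply 10.04 m² over 100 m².
α = 10.04/100 = 0.100.

0.10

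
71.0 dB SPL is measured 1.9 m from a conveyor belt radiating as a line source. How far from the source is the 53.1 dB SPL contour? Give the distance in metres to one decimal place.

Line-source spreading drops the level by 10·log₁₀(r₂/r₁); inverting, r₂/r₁ = 10^(ΔL/10).
r₂ = 1.9·10^((71.0−53.1)/10) = 1.9·10^(17.9/10) = 117.15 m.

117.2 m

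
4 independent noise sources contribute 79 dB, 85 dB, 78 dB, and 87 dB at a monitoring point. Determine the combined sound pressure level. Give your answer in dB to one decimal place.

For uncorrelated sources the intensities add, so convert each level to linear form, sum, and take 10·log₁₀ of the total.
Σ 10^(L/10) = 10^(79/10) + 10^(85/10) + 10^(78/10) + 10^(87/10) = 9.599e+08.
L_total = 10·log₁₀(9.599e+08) = 89.82 dB.

89.8 dB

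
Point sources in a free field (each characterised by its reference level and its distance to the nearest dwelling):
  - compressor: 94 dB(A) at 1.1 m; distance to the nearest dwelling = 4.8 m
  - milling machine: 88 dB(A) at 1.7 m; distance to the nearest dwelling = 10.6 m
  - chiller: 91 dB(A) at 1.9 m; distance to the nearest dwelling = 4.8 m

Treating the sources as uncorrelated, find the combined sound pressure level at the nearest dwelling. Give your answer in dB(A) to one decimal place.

Apply inverse-square spreading to bring every level to the receiver, then sum 10^(L/10).
compressor: 94 − 20·log₁₀(4.8/1.1) = 94 − 12.80 = 81.20 dB(A).
milling machine: 88 − 20·log₁₀(10.6/1.7) = 88 − 15.90 = 72.10 dB(A).
chiller: 91 − 20·log₁₀(4.8/1.9) = 91 − 8.05 = 82.95 dB(A).
Σ 10^(L/10) = 3.454e+08 → L_total = 10·log₁₀(3.454e+08) = 85.38 dB(A).

85.4 dB(A)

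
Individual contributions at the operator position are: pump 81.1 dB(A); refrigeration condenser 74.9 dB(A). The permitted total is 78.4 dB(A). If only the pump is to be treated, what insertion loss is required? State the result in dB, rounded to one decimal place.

5.3 dB

The untreated sources together contribute 10^(74.9/10) = 3.090e+07, i.e. 74.90 dB(A).
To meet 78.4 dB(A) overall, the treated pump may contribute at most 10^(78.4/10) − 3.090e+07 = 3.828e+07, i.e. 75.83 dB(A).
So the pump must be reduced from 81.1 to 75.83 dB(A): IL = 5.27 dB.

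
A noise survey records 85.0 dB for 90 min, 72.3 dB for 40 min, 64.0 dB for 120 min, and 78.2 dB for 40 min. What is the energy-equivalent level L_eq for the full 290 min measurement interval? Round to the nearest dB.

The energy average is taken in the linear domain: L_eq = 10·log₁₀[(Σ tᵢ·10^(Lᵢ/10))/T], T = 290 min.
Σ tᵢ·10^(Lᵢ/10) = 90·10^(85.0/10) + 40·10^(72.3/10) + 120·10^(64.0/10) + 40·10^(78.2/10) = 3.208e+10.
L_eq = 10·log₁₀(3.208e+10/290) = 80.44 dB.

80 dB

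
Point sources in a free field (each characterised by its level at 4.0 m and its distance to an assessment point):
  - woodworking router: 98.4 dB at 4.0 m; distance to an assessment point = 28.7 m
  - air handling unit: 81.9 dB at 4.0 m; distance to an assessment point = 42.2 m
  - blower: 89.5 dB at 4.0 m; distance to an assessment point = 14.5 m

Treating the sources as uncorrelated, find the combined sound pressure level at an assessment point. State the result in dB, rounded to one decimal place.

First find each source's level at the receiver (point-source: −20·log₁₀(r/r_ref)), then combine on an intensity basis.
woodworking router: 98.4 − 20·log₁₀(28.7/4.0) = 98.4 − 17.12 = 81.28 dB.
air handling unit: 81.9 − 20·log₁₀(42.2/4.0) = 81.9 − 20.47 = 61.43 dB.
blower: 89.5 − 20·log₁₀(14.5/4.0) = 89.5 − 11.19 = 78.31 dB.
Σ 10^(L/10) = 2.036e+08 → L_total = 10·log₁₀(2.036e+08) = 83.09 dB.

83.1 dB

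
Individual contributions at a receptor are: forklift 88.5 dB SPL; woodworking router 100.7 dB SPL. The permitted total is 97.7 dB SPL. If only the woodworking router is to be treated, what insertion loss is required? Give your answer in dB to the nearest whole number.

Fixed contribution from the other source: Σ 10^(L/10) = 10^(88.5/10) = 7.079e+08 (88.50 dB SPL).
The limit corresponds to 10^(97.7/10) = 5.888e+09; subtracting the fixed part leaves 5.180e+09 for the woodworking router, i.e. 97.14 dB SPL.
Required insertion loss = 100.7 − 97.14 = 3.56 dB.

4 dB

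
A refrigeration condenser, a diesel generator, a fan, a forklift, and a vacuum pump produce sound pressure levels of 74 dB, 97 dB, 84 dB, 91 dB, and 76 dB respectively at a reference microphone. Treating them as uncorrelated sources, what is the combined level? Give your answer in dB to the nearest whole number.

98 dB

Incoherent sources combine by intensity addition: L_total = 10·log₁₀(Σ 10^(L_i/10)).
Σ 10^(L/10) = 10^(74/10) + 10^(97/10) + 10^(84/10) + 10^(91/10) + 10^(76/10) = 6.587e+09.
L_total = 10·log₁₀(6.587e+09) = 98.19 dB.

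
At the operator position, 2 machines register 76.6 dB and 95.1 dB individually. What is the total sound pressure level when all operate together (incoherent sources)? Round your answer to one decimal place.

Incoherent sources combine by intensity addition: L_total = 10·log₁₀(Σ 10^(L_i/10)).
Σ 10^(L/10) = 10^(76.6/10) + 10^(95.1/10) = 3.282e+09.
L_total = 10·log₁₀(3.282e+09) = 95.16 dB.

95.2 dB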